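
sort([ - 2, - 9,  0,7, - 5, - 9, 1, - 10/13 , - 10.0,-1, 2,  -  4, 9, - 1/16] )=[ - 10.0, -9, - 9,- 5, - 4, - 2, - 1, - 10/13, - 1/16,  0 , 1,2 , 7, 9]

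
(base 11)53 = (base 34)1o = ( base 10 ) 58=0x3A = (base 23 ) 2C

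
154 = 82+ 72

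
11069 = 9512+1557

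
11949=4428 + 7521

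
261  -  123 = 138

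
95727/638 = 95727/638 =150.04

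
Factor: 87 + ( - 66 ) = 3^1*7^1 = 21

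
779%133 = 114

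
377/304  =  1  +  73/304 = 1.24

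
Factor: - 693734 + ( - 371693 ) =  - 11^1*96857^1= -1065427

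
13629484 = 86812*157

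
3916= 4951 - 1035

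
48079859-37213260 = 10866599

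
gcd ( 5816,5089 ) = 727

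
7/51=7/51 =0.14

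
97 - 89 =8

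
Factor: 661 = 661^1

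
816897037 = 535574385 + 281322652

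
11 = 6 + 5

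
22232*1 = 22232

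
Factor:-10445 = -5^1*2089^1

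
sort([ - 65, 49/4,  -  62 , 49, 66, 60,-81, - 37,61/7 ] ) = [- 81,  -  65, - 62 ,  -  37,  61/7,49/4,49, 60, 66]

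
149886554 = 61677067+88209487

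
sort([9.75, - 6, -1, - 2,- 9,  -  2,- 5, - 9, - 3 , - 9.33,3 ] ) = [ - 9.33,-9,- 9, - 6, - 5, - 3 , - 2,-2,-1, 3, 9.75]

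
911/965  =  911/965  =  0.94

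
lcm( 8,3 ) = 24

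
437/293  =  1 + 144/293=1.49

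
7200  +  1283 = 8483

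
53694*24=1288656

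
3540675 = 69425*51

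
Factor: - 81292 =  - 2^2*20323^1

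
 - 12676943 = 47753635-60430578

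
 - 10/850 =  - 1/85 = -0.01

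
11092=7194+3898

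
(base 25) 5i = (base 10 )143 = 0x8f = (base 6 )355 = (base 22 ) 6B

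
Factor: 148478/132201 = 2^1 * 3^( - 2 )*11^1*17^1*37^(  -  1) = 374/333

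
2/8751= 2/8751= 0.00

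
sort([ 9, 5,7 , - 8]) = [  -  8, 5, 7,  9 ] 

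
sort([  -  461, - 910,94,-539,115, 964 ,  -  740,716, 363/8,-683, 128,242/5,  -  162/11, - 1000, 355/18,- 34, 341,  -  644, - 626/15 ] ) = [ - 1000, - 910,  -  740,  -  683, - 644, - 539,-461,  -  626/15,  -  34, - 162/11, 355/18, 363/8, 242/5, 94, 115, 128,341, 716  ,  964]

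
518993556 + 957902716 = 1476896272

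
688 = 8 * 86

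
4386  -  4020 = 366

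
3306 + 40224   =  43530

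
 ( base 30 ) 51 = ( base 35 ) 4B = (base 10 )151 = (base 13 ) b8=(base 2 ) 10010111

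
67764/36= 1882+1/3 = 1882.33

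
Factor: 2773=47^1*59^1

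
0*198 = 0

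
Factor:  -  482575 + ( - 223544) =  - 3^1*53^1 * 4441^1=- 706119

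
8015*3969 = 31811535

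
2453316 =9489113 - 7035797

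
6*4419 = 26514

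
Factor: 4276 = 2^2 *1069^1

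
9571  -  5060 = 4511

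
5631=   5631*1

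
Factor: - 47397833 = -7^1*6771119^1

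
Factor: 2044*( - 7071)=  - 2^2*3^1*7^1*73^1*2357^1 = - 14453124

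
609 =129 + 480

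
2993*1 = 2993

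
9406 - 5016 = 4390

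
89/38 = 2 + 13/38 = 2.34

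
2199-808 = 1391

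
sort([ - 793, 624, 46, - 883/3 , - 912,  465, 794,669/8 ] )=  [ - 912, - 793, - 883/3, 46,  669/8,465, 624, 794]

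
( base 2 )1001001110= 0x24e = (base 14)302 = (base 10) 590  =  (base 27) ln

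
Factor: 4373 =4373^1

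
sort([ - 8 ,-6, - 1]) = [ - 8,- 6,  -  1]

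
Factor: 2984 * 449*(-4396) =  - 2^5 * 7^1 *157^1 * 373^1  *  449^1=-5889831136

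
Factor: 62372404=2^2 *15593101^1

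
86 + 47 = 133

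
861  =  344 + 517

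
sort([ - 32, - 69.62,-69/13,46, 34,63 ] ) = [ - 69.62 ,- 32 , - 69/13,  34, 46,  63] 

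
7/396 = 7/396 = 0.02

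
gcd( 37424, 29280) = 16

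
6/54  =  1/9 =0.11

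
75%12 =3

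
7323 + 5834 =13157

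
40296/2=20148 = 20148.00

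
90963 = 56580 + 34383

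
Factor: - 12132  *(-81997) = 2^2*3^2*167^1*337^1*491^1= 994787604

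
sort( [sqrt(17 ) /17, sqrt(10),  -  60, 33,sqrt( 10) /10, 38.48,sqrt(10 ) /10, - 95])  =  [- 95, - 60,sqrt(  17)/17,sqrt(10)/10, sqrt (10)/10 , sqrt(10), 33, 38.48 ] 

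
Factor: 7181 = 43^1*167^1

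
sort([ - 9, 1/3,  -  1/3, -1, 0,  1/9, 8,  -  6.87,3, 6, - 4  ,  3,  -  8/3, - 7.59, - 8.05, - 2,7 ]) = [-9, - 8.05, - 7.59, - 6.87,-4,-8/3, - 2, - 1, - 1/3,0, 1/9, 1/3,3,3,6, 7,  8]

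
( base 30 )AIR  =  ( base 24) GEF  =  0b10010101011111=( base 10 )9567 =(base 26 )E3P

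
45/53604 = 5/5956 = 0.00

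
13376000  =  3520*3800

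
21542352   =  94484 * 228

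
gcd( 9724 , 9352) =4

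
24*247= 5928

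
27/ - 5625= -3/625 =-0.00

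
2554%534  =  418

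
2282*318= 725676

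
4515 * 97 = 437955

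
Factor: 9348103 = 991^1*9433^1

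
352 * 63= 22176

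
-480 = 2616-3096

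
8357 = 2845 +5512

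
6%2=0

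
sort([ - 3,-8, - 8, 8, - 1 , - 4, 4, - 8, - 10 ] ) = [ - 10,-8, - 8, - 8, - 4, - 3,-1, 4,8]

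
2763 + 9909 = 12672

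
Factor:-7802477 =  -  7802477^1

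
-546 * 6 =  - 3276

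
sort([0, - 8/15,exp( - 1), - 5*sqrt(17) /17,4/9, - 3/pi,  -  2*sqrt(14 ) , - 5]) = [ - 2 * sqrt (14 ), - 5 , - 5*sqrt( 17 )/17,-3/pi, - 8/15,  0,exp (-1 ), 4/9 ]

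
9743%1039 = 392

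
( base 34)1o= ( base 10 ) 58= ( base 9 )64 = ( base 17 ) 37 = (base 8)72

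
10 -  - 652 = 662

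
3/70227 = 1/23409 = 0.00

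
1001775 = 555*1805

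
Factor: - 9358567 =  - 9358567^1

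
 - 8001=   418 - 8419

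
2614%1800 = 814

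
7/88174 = 7/88174 = 0.00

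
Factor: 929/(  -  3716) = -2^(-2 ) = -  1/4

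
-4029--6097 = 2068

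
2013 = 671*3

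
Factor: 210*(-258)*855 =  -46323900 = - 2^2*3^4*5^2*7^1*19^1 * 43^1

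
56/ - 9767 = - 1+9711/9767 = - 0.01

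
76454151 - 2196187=74257964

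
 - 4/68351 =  - 4/68351  =  - 0.00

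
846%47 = 0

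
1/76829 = 1/76829 = 0.00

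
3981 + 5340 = 9321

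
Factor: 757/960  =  2^( - 6)*3^( - 1 )*5^( - 1 )*757^1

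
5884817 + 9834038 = 15718855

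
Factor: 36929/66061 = 31^ ( - 1 )*2131^( - 1)*36929^1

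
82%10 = 2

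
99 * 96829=9586071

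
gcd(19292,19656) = 364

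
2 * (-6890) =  - 13780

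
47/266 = 47/266 = 0.18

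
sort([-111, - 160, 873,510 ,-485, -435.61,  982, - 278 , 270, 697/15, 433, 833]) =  [ - 485, -435.61, - 278, - 160, - 111,697/15,270, 433, 510, 833, 873, 982] 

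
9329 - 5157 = 4172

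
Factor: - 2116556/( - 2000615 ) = 2^2*5^( - 1 ) * 13^2*31^1*101^1  *  400123^(-1)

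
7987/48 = 166 + 19/48 = 166.40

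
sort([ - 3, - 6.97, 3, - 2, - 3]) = [ - 6.97, - 3,  -  3, - 2,3 ] 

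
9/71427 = 3/23809 = 0.00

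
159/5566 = 159/5566 = 0.03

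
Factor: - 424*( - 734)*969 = 301568304 = 2^4*3^1 * 17^1 * 19^1*53^1*367^1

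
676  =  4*169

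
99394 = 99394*1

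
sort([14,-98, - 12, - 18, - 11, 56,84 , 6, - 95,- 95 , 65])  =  [  -  98, - 95, - 95, - 18, -12, - 11,6,14, 56,65 , 84 ] 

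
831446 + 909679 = 1741125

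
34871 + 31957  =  66828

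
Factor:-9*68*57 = - 2^2 * 3^3*  17^1*19^1  =  - 34884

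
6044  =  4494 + 1550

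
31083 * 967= 30057261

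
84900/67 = 1267  +  11/67 = 1267.16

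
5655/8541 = 145/219 = 0.66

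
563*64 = 36032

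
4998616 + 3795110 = 8793726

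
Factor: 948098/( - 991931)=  - 2^1*474049^1*991931^(-1 ) 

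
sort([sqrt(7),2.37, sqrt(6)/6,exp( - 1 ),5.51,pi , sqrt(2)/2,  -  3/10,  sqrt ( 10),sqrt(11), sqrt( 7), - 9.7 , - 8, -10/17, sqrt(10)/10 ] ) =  [- 9.7, - 8, - 10/17, - 3/10, sqrt(10)/10,exp( - 1 ), sqrt(6 )/6,sqrt( 2)/2,  2.37, sqrt( 7), sqrt ( 7 ), pi , sqrt ( 10),sqrt ( 11),5.51]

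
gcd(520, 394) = 2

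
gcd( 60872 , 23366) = 14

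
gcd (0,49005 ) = 49005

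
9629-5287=4342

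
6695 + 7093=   13788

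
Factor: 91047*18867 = 3^2*11^1*19^1*  31^1*89^1*331^1 = 1717783749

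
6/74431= 6/74431=0.00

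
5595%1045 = 370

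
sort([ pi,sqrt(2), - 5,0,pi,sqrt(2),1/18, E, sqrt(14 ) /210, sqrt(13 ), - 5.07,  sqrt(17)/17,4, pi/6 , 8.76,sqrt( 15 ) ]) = [ - 5.07, - 5,0, sqrt(14) /210, 1/18,sqrt(17)/17,pi/6,sqrt( 2 ),sqrt (2),E,pi, pi, sqrt (13),sqrt(15 ),4 , 8.76 ] 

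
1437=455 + 982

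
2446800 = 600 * 4078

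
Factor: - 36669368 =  - 2^3*37^1 * 43^2*67^1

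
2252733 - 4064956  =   - 1812223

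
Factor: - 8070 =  - 2^1 * 3^1  *5^1*269^1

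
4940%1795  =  1350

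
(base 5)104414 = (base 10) 3734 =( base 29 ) 4cm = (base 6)25142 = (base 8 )7226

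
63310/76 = 833+1/38 = 833.03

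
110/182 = 55/91 = 0.60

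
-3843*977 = -3754611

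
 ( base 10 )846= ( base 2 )1101001110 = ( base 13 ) 501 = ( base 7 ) 2316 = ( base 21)1j6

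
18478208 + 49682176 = 68160384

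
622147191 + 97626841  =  719774032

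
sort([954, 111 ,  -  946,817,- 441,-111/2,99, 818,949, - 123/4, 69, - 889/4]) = [-946, - 441 ,- 889/4, - 111/2,-123/4, 69, 99,111, 817,818, 949, 954]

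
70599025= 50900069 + 19698956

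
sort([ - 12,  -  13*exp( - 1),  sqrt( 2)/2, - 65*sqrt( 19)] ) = [ - 65 * sqrt( 19), - 12 , - 13*exp( - 1 ) , sqrt( 2)/2]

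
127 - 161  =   - 34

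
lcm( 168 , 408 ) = 2856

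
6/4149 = 2/1383=0.00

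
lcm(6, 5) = 30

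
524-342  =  182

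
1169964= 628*1863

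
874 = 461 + 413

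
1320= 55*24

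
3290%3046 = 244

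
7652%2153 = 1193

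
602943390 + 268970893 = 871914283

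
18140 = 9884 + 8256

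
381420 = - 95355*( - 4)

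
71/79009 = 71/79009=0.00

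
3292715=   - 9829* ( - 335)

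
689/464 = 1 + 225/464 = 1.48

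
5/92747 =5/92747 =0.00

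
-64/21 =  - 4+20/21 =- 3.05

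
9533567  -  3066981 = 6466586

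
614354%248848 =116658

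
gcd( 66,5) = 1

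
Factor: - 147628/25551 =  - 52/9 = -2^2*3^( - 2 )*13^1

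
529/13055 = 529/13055 = 0.04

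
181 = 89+92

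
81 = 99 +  - 18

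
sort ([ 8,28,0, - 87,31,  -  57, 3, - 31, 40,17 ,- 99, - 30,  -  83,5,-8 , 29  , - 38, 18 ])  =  [ - 99, - 87,  -  83, - 57, - 38, - 31, - 30, - 8,0,3, 5,8, 17,18, 28 , 29,31, 40]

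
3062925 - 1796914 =1266011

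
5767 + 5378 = 11145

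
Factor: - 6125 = - 5^3*7^2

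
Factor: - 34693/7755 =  - 3^(-1) * 5^(-1)*11^( - 1)*47^(- 1)*34693^1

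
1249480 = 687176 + 562304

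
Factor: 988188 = 2^2*3^1*82349^1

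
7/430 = 7/430  =  0.02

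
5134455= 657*7815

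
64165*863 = 55374395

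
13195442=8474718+4720724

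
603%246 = 111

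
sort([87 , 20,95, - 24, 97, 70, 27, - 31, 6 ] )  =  [-31, - 24, 6,20, 27,  70, 87, 95, 97] 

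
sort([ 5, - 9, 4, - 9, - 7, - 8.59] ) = [ - 9 , - 9,  -  8.59,  -  7,4,5]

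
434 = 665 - 231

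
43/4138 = 43/4138 = 0.01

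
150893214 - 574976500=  - 424083286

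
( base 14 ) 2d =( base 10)41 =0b101001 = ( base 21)1K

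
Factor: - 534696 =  - 2^3*3^1 * 22279^1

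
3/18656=3/18656 = 0.00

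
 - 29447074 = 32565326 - 62012400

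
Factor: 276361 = 43^1*6427^1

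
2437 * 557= 1357409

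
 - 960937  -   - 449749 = -511188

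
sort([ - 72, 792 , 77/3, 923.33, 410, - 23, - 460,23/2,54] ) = [ - 460 , - 72, - 23, 23/2,77/3 , 54,410,792, 923.33] 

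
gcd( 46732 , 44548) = 28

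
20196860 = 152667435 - 132470575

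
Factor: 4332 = 2^2*3^1*19^2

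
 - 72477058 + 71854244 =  - 622814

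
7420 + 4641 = 12061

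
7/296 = 7/296 = 0.02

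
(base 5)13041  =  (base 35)t6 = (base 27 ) 1AM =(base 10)1021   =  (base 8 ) 1775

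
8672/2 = 4336  =  4336.00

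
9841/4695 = 2 + 451/4695 = 2.10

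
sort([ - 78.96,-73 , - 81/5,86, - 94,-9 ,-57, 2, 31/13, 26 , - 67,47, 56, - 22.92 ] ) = [-94, - 78.96,  -  73,-67 ,-57,-22.92, -81/5, - 9, 2,31/13, 26, 47,  56, 86]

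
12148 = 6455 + 5693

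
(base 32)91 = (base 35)89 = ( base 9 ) 351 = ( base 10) 289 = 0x121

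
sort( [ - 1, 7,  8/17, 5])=[ - 1, 8/17, 5,7]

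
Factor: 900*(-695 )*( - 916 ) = 2^4*3^2*5^3*139^1*229^1 =572958000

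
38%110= 38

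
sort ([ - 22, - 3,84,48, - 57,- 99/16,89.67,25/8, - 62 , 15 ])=[- 62, - 57, - 22, - 99/16,  -  3,  25/8,  15,48,84,89.67 ]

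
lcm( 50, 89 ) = 4450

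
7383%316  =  115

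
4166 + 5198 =9364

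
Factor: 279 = 3^2*31^1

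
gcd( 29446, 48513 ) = 1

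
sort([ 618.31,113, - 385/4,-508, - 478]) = [  -  508, - 478,-385/4,113,618.31 ] 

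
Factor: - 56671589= - 13^1*4359353^1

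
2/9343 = 2/9343 = 0.00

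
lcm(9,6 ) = 18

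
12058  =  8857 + 3201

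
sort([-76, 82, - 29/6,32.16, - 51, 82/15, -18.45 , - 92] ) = [ - 92, - 76,- 51, - 18.45, - 29/6,82/15, 32.16,82]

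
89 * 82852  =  7373828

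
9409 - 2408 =7001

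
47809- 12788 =35021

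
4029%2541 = 1488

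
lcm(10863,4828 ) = 43452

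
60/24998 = 30/12499 = 0.00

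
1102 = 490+612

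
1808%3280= 1808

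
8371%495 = 451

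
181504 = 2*90752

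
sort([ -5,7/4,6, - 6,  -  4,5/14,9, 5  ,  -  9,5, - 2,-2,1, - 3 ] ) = [ - 9, - 6, - 5, - 4, - 3 , - 2, - 2,5/14, 1 , 7/4,5 , 5,6,9] 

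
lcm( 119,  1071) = 1071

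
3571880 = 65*54952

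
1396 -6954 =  - 5558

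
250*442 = 110500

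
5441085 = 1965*2769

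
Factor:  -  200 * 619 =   -  2^3*5^2 * 619^1=- 123800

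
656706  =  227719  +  428987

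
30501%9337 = 2490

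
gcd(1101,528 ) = 3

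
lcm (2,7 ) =14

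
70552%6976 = 792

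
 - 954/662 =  - 477/331 = - 1.44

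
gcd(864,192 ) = 96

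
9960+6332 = 16292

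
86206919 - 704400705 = - 618193786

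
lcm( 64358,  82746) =579222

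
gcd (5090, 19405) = 5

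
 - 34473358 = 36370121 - 70843479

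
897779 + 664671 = 1562450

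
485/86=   5 + 55/86 = 5.64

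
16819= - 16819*( - 1 ) 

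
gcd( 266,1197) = 133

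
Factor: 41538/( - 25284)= - 23/14 = - 2^(-1)*7^( - 1)*23^1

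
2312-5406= -3094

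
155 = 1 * 155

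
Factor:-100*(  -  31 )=2^2*5^2*31^1 = 3100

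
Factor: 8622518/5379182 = 31^( - 1 )*53^( -1 )*223^1*1637^(-1)*19333^1 = 4311259/2689591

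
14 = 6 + 8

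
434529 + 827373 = 1261902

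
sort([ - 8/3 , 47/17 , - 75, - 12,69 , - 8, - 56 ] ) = [-75, - 56, - 12, - 8, - 8/3,  47/17,69]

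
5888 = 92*64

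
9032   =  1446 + 7586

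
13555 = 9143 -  - 4412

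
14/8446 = 7/4223 = 0.00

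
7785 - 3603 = 4182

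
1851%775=301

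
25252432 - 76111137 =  - 50858705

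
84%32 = 20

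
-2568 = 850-3418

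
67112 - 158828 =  - 91716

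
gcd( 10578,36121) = 41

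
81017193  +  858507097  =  939524290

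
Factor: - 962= - 2^1* 13^1*37^1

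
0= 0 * 540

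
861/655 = 1 + 206/655=1.31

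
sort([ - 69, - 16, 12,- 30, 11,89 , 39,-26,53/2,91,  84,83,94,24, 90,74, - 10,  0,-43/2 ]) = [ -69, -30, - 26, - 43/2, -16 , - 10,0, 11,12 , 24, 53/2, 39, 74, 83,84,89,90, 91,94]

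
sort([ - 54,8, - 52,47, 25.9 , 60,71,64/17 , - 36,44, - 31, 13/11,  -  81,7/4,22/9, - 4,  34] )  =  [ - 81 , - 54, -52, - 36, - 31,-4,13/11,7/4,22/9,64/17,8,25.9,  34,44,47,60,71]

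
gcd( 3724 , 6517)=931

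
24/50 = 12/25 = 0.48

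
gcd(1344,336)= 336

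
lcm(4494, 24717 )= 49434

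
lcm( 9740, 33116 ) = 165580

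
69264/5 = 13852+4/5 = 13852.80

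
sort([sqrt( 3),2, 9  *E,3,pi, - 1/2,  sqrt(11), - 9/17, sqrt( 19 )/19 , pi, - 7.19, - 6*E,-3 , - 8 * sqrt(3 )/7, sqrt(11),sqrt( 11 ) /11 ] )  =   [  -  6*E, - 7.19,-3, - 8*sqrt( 3)/7,  -  9/17, - 1/2,sqrt( 19)/19 , sqrt( 11)/11,sqrt( 3 ),2, 3 , pi, pi , sqrt( 11), sqrt(11), 9*E ] 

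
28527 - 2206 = 26321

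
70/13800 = 7/1380 =0.01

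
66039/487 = 66039/487=135.60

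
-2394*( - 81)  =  193914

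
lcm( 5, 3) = 15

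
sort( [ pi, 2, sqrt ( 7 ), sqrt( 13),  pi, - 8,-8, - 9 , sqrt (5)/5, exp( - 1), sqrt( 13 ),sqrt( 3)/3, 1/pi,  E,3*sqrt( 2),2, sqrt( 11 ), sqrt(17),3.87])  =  [  -  9,  -  8,-8,1/pi, exp( - 1 ),sqrt(5)/5,sqrt(3)/3, 2, 2,sqrt(7 ), E, pi, pi,sqrt( 11 ), sqrt( 13), sqrt( 13 ), 3.87,sqrt(17), 3 *sqrt( 2) ]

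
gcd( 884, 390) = 26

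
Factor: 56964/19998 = 2^1*3^(-1)*11^( - 1)*47^1 = 94/33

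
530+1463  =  1993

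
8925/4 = 8925/4 =2231.25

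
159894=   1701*94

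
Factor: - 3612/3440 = -21/20 = - 2^( - 2) *3^1*5^ ( - 1 )*7^1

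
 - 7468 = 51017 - 58485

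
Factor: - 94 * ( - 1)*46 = 4324 = 2^2*23^1*47^1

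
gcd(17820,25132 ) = 4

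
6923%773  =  739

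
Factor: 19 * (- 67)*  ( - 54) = 2^1*3^3 * 19^1*67^1 = 68742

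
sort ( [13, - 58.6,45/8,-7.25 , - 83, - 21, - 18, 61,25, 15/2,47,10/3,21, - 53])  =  [  -  83,-58.6, - 53,- 21 , - 18, - 7.25,10/3,45/8,15/2,13,21,25,47, 61 ]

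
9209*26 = 239434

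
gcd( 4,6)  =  2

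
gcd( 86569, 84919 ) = 1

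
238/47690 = 119/23845 = 0.00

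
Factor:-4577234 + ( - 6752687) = -11329921 = - 1193^1*9497^1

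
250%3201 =250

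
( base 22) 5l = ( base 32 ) 43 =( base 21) 65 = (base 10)131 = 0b10000011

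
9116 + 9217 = 18333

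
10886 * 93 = 1012398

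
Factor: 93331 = 7^1*67^1*199^1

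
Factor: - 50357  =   - 37^1*1361^1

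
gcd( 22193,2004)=1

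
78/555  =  26/185 =0.14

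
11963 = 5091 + 6872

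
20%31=20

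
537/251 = 537/251=2.14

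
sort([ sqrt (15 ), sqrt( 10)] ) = [ sqrt( 10),sqrt(15)]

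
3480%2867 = 613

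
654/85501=654/85501= 0.01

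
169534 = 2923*58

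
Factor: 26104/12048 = 13/6=2^( - 1)*3^( - 1)*13^1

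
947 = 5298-4351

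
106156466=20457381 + 85699085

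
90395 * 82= 7412390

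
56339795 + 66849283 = 123189078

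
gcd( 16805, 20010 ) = 5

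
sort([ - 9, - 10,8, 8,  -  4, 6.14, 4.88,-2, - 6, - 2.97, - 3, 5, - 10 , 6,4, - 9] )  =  [-10, - 10, - 9, - 9, - 6,-4,  -  3,-2.97, - 2, 4,4.88,  5, 6,6.14, 8,8 ] 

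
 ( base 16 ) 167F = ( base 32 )5JV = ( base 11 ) 4366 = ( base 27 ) 7O8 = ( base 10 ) 5759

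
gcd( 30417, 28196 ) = 1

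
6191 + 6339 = 12530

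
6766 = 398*17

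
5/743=5/743  =  0.01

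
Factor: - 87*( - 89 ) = 3^1*29^1* 89^1 = 7743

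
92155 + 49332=141487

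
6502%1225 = 377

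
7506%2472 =90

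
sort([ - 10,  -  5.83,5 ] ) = [ - 10, -5.83,5 ] 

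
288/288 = 1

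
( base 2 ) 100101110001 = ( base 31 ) 2fu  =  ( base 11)18a8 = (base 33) 278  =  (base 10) 2417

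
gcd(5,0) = 5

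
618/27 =22 + 8/9 = 22.89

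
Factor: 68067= 3^3*2521^1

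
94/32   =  47/16 =2.94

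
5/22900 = 1/4580 = 0.00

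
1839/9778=1839/9778 = 0.19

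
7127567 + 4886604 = 12014171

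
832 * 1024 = 851968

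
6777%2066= 579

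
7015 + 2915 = 9930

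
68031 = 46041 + 21990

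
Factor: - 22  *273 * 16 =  - 96096 = - 2^5*3^1 * 7^1*11^1*13^1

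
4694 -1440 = 3254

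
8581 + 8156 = 16737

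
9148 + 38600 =47748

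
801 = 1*801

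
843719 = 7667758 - 6824039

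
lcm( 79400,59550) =238200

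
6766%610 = 56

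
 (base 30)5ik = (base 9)6842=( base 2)1001111000100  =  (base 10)5060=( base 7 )20516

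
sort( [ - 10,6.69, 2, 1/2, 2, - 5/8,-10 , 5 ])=[ - 10, - 10,-5/8 , 1/2,2, 2, 5, 6.69]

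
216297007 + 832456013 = 1048753020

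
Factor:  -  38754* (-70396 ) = 2^3*3^2*2153^1*17599^1 = 2728126584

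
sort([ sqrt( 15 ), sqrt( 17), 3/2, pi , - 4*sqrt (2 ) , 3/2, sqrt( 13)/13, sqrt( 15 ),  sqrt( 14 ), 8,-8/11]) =[ - 4*sqrt (2), - 8/11, sqrt(13)/13, 3/2 , 3/2, pi, sqrt( 14), sqrt(15), sqrt( 15),sqrt( 17),8 ]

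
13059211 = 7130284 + 5928927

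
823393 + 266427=1089820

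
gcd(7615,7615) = 7615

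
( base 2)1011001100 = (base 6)3152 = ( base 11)5A1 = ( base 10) 716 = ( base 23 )183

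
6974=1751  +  5223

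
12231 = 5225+7006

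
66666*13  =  866658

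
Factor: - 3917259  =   - 3^2*17^1*25603^1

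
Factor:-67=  - 67^1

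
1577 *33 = 52041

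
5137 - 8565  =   - 3428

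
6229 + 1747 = 7976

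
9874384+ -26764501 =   -  16890117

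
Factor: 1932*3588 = 2^4*3^2*7^1*13^1*23^2  =  6932016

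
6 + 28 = 34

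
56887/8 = 56887/8 = 7110.88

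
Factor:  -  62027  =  -7^1 * 8861^1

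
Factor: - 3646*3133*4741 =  - 54156054238 = - 2^1 * 11^1 * 13^1 * 241^1*431^1*1823^1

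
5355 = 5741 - 386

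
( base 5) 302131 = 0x25c2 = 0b10010111000010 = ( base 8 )22702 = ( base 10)9666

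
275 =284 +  - 9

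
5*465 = 2325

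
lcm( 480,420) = 3360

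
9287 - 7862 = 1425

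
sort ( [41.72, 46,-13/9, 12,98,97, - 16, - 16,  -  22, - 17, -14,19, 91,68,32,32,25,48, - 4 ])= [-22, -17,-16, - 16, -14, - 4, - 13/9,12 , 19, 25,32,32, 41.72,46 , 48,68, 91, 97,  98] 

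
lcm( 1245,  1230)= 102090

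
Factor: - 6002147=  - 127^1*167^1 * 283^1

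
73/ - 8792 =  - 1 + 8719/8792 = - 0.01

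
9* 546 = 4914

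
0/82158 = 0 = 0.00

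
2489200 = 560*4445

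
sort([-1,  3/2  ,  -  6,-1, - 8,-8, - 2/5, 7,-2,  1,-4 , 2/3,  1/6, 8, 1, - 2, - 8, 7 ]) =[-8 , - 8,  -  8, - 6, - 4 , - 2, - 2  ,  -  1 , - 1,  -  2/5,1/6,2/3, 1, 1, 3/2, 7, 7, 8]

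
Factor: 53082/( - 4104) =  -983/76 = -2^( - 2) * 19^( - 1 )*983^1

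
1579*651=1027929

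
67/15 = 4 + 7/15 =4.47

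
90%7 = 6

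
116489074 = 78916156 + 37572918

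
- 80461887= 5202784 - 85664671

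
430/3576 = 215/1788= 0.12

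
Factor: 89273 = 89273^1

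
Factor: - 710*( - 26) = 2^2*5^1*13^1*71^1 = 18460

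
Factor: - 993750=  - 2^1*3^1*5^5*53^1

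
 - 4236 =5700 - 9936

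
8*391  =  3128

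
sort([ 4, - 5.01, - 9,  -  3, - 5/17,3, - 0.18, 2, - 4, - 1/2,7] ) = [- 9, - 5.01, - 4, - 3, -1/2,  -  5/17, - 0.18, 2  ,  3, 4, 7]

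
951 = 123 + 828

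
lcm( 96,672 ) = 672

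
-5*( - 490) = 2450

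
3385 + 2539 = 5924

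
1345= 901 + 444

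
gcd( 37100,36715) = 35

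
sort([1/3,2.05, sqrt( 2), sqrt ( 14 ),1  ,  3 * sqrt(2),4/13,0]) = [0,4/13,1/3,1, sqrt (2 ),2.05, sqrt( 14),3 * sqrt( 2)] 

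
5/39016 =5/39016 = 0.00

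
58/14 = 29/7 = 4.14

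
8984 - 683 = 8301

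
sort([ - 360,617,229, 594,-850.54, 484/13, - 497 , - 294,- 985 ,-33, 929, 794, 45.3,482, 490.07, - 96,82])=[ - 985, - 850.54,- 497, - 360, - 294, - 96,-33,484/13,45.3 , 82, 229, 482,490.07, 594, 617, 794,929]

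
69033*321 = 22159593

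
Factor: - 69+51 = -18 = - 2^1*3^2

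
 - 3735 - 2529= - 6264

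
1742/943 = 1742/943 = 1.85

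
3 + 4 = 7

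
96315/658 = 96315/658 = 146.38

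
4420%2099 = 222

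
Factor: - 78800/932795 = -80/947= - 2^4*5^1*947^( - 1 )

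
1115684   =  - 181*( - 6164)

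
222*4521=1003662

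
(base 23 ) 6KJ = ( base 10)3653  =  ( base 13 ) 1880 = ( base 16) E45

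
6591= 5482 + 1109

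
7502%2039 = 1385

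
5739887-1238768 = 4501119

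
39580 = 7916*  5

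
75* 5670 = 425250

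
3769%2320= 1449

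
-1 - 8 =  - 9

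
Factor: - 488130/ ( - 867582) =265/471 = 3^( - 1) * 5^1*53^1 * 157^(  -  1)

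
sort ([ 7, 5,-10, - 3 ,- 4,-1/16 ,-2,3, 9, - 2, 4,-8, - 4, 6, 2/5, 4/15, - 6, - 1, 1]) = [-10, - 8, - 6,-4, - 4,-3,-2, - 2, - 1,-1/16, 4/15, 2/5, 1, 3, 4,5, 6, 7, 9] 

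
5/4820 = 1/964 = 0.00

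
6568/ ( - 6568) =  - 1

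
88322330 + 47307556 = 135629886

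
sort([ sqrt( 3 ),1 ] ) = [ 1,sqrt(3) ] 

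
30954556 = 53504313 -22549757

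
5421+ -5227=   194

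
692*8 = 5536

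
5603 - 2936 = 2667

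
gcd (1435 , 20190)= 5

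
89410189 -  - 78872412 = 168282601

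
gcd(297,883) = 1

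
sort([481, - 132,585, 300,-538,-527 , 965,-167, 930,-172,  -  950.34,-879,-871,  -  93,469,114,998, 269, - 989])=[ - 989,-950.34, - 879,-871, - 538, - 527, - 172,-167,  -  132, - 93,114,269,300, 469,481,585,930, 965,998]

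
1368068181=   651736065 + 716332116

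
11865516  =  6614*1794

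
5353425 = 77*69525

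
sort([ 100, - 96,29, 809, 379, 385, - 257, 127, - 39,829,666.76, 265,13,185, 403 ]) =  [ - 257,-96, - 39, 13,29, 100, 127,185, 265,  379, 385, 403,666.76,  809,829]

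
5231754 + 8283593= 13515347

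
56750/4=14187+1/2 = 14187.50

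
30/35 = 6/7 = 0.86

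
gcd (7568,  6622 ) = 946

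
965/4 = 241 + 1/4=241.25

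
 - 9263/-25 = 9263/25  =  370.52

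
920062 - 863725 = 56337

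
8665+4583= 13248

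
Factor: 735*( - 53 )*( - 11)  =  3^1*5^1*7^2*11^1*53^1  =  428505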